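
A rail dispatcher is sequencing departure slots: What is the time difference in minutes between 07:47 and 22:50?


Start time: 07:47 = 467 minutes from midnight
End time: 22:50 = 1370 minutes from midnight
Difference: 1370 - 467 = 903 minutes
That is 15 hours and 3 minutes

903


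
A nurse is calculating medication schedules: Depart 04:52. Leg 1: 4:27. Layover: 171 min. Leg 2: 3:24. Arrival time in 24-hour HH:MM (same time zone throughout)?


Depart: 04:52
Leg 1: +267 min -> 09:19
Layover: +171 min -> 12:10
Leg 2: +204 min -> 15:34
Total travel: 642 minutes = 10h 42m
Arrival: 15:34

15:34


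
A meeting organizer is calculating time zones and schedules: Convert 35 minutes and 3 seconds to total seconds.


Minutes: 35
Extra seconds: 3
Seconds per minute: 60
Minutes to seconds: 35 x 60 = 2100
Total: 2100 + 3 = 2103

2103


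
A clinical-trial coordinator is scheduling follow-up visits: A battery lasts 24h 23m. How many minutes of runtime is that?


Hours: 24
Extra minutes: 23
Minutes per hour: 60
Hours to minutes: 24 x 60 = 1440
Total: 1440 + 23 = 1463

1463


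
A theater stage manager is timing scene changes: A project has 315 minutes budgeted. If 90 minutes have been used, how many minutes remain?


Total budget: 315 minutes
Time used: 90 minutes
Remaining: 315 - 90 = 225 minutes
Percent used: 28.6%
Percent remaining: 71.4%

225


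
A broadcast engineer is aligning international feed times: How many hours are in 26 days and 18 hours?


Days: 26
Extra hours: 18
Hours per day: 24
Days to hours: 26 x 24 = 624
Total: 624 + 18 = 642

642


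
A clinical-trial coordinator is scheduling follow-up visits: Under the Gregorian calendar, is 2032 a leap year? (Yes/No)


Year: 2032
Divisible by 4? 2032 / 4 = 508.0 -> Yes
Divisible by 100? 2032 / 100 = 20.32 -> No
Divisible by 4 but not 100, so it IS a leap year

Yes


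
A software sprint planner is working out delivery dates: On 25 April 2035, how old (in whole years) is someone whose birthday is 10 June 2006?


Birth: 2006-06-10
Reference: 2035-04-25
Year difference: 2035 - 2006 = 29
Has birthday (06-10) occurred by 04-25? No
Birthday not yet reached this year -> subtract 1
Age in full years: 28

28


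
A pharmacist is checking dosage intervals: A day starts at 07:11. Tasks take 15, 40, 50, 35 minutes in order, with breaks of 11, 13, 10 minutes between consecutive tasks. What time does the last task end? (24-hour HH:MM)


Start: 07:11 = 431 min from midnight
  after task 1 (15 min): 07:26
  after break (11 min): 07:37
  after task 2 (40 min): 08:17
  after break (13 min): 08:30
  after task 3 (50 min): 09:20
  after break (10 min): 09:30
  after task 4 (35 min): 10:05
Total elapsed: 174 minutes
End time: 10:05

10:05


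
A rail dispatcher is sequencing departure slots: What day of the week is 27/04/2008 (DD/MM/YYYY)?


Date: 2008-04-27
January 1, 2008 is a Tuesday
Day of year: 118
Offset from Jan 1: 117 days
117 mod 7 = 5
Result: Sunday

Sunday


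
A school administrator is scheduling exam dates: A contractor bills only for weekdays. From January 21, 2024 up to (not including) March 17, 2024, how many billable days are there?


Start: 2024-01-21 (Sunday)
End (exclusive): 2024-03-17 (Sunday)
Total calendar days: 56
Full weeks: 56 // 7 = 8 -> 40 weekdays
Remaining 0 days starting on Sunday:
Total business days: 40 + 0 = 40

40


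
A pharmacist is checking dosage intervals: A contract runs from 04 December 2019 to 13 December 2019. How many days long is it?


Start date: 2019-12-04
End date: 2019-12-13
Dec 2019: +9 days
Total: 9 days

9


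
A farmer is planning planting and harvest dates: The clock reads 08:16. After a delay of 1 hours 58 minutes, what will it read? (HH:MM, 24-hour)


Start time: 08:16
Adding: 1 hours 58 minutes
Minutes: 16 + 58 = 74
Minute overflow: 74 >= 60, so carry 1 hour, minutes = 14
Hours: 8 + 1 + 1 = 10
Result: 10:14

10:14


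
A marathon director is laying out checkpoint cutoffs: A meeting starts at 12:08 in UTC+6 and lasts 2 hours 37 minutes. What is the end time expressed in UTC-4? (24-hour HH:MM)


Start: 12:08 in UTC+6
Step 1 - add duration:
  minutes: 8 + 37 = 45
  hours: 12 + 2 + 0 = 14
  end in UTC+6: 14:45
Step 2 - convert UTC+6 -> UTC-4:
  offset difference: -4 - (6) = -10 hours
  14 + (-10) = 4 -> mod 24 = 4
Result: 04:45 in UTC-4

04:45


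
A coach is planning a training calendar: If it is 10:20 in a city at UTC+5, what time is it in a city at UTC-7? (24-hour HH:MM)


Local time: 10:20 at UTC+5 (offset 5h)
Target zone: UTC-7 (offset -7h)
Difference: -7 - (5) = -12 hours
Calculation: 10 + (-12) = -2
Wraparound: (-2) mod 24 = 22
Result: 22:20

22:20


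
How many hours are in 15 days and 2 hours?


Days: 15
Extra hours: 2
Hours per day: 24
Days to hours: 15 x 24 = 360
Total: 360 + 2 = 362

362


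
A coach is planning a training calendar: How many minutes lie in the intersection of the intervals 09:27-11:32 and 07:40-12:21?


Interval A: [567, 692] minutes from midnight
Interval B: [460, 741] minutes from midnight
Overlap start = max(567, 460) = 567
Overlap end = min(692, 741) = 692
Overlap = 692 - 567 = 125 minutes

125


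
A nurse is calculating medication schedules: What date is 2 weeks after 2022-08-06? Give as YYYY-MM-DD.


Start: 2022-08-06
Weeks to add: 2
Convert to days: 2 x 7 = 14 days
Add 14 days to 2022-08-06
Result: 2022-08-20

2022-08-20


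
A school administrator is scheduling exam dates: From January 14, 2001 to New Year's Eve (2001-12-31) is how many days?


Start: January 14, 2001
End: December 31, 2001
Days left in January: 17
February: 28
March: 31
April: 30
May: 31
... plus remaining months
Sum of remaining months: 334
Total: 17 + 334 = 351

351


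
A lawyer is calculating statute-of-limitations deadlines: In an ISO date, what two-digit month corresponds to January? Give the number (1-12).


Calendar month order:
1. January <--
2. February
January is month number 1

1


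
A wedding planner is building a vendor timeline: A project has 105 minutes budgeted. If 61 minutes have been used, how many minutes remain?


Total budget: 105 minutes
Time used: 61 minutes
Remaining: 105 - 61 = 44 minutes
Percent used: 58.1%
Percent remaining: 41.9%

44


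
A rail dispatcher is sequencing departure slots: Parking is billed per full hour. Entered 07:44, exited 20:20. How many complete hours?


Start: 07:44
End: 20:20
Hour difference: 20 - 7 = 13 hours
Minute difference: 20 - 44 = -24 minutes
Total minutes: 756
Complete hours: 756 / 60 = 12 (remainder 36)

12


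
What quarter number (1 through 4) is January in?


Month: January (month 1)
Q1: January-March (months 1-3)
Q2: April-June (months 4-6)
Q3: July-September (months 7-9)
Q4: October-December (months 10-12)
Month 1 falls in Q1

1


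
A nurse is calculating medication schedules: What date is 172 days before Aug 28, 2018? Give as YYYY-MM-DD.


Start: 2018-08-28
Subtracting 172 days
Days already passed in August: 28
After going back through August: 144 more days to subtract
July 2018: 31 days, 113 remaining
June 2018: 30 days, 83 remaining
May 2018: 31 days, 52 remaining
April 2018: 30 days, 22 remaining
Result: 2018-03-09

2018-03-09


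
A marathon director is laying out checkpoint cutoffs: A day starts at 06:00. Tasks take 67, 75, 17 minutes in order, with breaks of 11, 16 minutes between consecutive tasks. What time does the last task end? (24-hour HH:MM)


Start: 06:00 = 360 min from midnight
  after task 1 (67 min): 07:07
  after break (11 min): 07:18
  after task 2 (75 min): 08:33
  after break (16 min): 08:49
  after task 3 (17 min): 09:06
Total elapsed: 186 minutes
End time: 09:06

09:06


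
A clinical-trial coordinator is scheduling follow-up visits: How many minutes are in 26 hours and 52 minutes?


Hours: 26
Minutes: 52
Convert hours to minutes: 26 x 60 = 1560
Add remaining minutes: 1560 + 52 = 1612

1612


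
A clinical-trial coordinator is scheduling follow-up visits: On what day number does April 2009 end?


Month: April
Year: 2009
April is a 30-day month
Total: 30 days

30


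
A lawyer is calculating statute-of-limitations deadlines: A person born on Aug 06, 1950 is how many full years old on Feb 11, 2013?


Birth: 1950-08-06
Reference: 2013-02-11
Year difference: 2013 - 1950 = 63
Has birthday (08-06) occurred by 02-11? No
Birthday not yet reached this year -> subtract 1
Age in full years: 62

62


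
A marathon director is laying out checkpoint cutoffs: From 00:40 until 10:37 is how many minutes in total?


Start time: 00:40 = 40 minutes from midnight
End time: 10:37 = 637 minutes from midnight
Difference: 637 - 40 = 597 minutes
That is 9 hours and 57 minutes

597


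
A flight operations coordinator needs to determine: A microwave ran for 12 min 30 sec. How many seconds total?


Minutes: 12
Extra seconds: 30
Seconds per minute: 60
Minutes to seconds: 12 x 60 = 720
Total: 720 + 30 = 750

750


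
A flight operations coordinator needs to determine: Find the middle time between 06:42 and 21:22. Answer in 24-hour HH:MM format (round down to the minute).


Start time: 06:42 = 402 minutes from midnight
End time: 21:22 = 1282 minutes from midnight
Sum: 402 + 1282 = 1684
Midpoint: 1684 / 2 = 842 minutes
Convert: 842 / 60 = 14 hours, 2 minutes
Result: 14:02

14:02


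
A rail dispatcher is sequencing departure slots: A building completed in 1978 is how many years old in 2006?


Birth year: 1978
Current year: 2006
Age = current year - birth year
Age = 2006 - 1978 = 28

28


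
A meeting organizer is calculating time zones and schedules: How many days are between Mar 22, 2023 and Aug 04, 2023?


Start date: 2023-03-22
End date: 2023-08-04
Mar 2023: +10 days
Apr 2023: +30 days
May 2023: +31 days
... (3 more months)
Total: 135 days

135


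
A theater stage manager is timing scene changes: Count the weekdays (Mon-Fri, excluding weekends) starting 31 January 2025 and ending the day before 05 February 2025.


Start: 2025-01-31 (Friday)
End (exclusive): 2025-02-05 (Wednesday)
Total calendar days: 5
Full weeks: 5 // 7 = 0 -> 0 weekdays
Remaining 5 days starting on Friday:
  Fri(w), Sat(-), Sun(-), Mon(w), Tue(w) -> 3 weekdays
Total business days: 0 + 3 = 3

3


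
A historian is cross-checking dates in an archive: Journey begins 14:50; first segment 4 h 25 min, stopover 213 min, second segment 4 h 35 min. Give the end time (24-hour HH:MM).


Depart: 14:50
Leg 1: +265 min -> 19:15
Layover: +213 min -> 22:48
Leg 2: +275 min -> 03:23
Total travel: 753 minutes = 12h 33m
Arrival: 03:23

03:23


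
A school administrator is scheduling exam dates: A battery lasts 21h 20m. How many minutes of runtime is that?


Hours: 21
Extra minutes: 20
Minutes per hour: 60
Hours to minutes: 21 x 60 = 1260
Total: 1260 + 20 = 1280

1280


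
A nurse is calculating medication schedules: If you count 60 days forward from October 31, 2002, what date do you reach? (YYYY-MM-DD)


Start: 2002-10-31
Adding 60 days
Days remaining in October: 0
After October: 60 days still to add
November 2002: 30 days, 30 remaining
December 2002 has 31 days, need 30
Result: 2002-12-30

2002-12-30


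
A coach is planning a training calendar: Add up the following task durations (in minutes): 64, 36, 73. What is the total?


Durations: 64, 36, 73
Running sum: 64
+ 36 = 100
+ 73 = 173
Total duration: 173 minutes
That is 2 hours and 53 minutes

173


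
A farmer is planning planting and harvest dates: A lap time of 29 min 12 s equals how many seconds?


Minutes: 29
Seconds: 12
Convert minutes to seconds: 29 x 60 = 1740
Add remaining seconds: 1740 + 12 = 1752

1752


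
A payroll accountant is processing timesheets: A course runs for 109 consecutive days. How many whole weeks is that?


Total days: 109
Days per week: 7
Division: 109 / 7 = 15 remainder 4
Complete weeks: 15
Remaining days: 4

15


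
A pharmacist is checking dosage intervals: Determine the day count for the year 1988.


Year: 1988
Check leap year rules:
Divisible by 4? Yes
Divisible by 100? No
1988 is a leap year
Days: 366

366


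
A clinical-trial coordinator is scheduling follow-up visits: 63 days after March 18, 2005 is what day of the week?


Start: 2005-03-18 (Friday)
Step 1 - find target date: add 63 days
  2005-03-18 + 63 days = 2005-05-20
Step 2 - day of week:
  63 mod 7 = 0
  Friday + 0 days -> Friday
Result: Friday (2005-05-20)

Friday


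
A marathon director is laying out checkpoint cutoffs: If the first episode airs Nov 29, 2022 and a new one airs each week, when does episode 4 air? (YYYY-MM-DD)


First occurrence: 2022-11-29 (occurrence 1)
Each occurrence is 7 days after the previous.
Occurrence 4 is 3 weeks after the first.
3 weeks = 21 days
2022-11-29 + 21 days = 2022-12-20

2022-12-20


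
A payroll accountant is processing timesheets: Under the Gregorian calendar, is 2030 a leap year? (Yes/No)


Year: 2030
Divisible by 4? 2030 / 4 = 507.5 -> No
Not divisible by 4, so NOT a leap year

No


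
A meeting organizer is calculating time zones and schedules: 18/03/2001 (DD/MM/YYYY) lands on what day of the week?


Date: 2001-03-18
January 1, 2001 is a Monday
Day of year: 77
Offset from Jan 1: 76 days
76 mod 7 = 6
Result: Sunday

Sunday


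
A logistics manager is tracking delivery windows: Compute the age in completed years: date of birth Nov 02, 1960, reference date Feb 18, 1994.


Birth: 1960-11-02
Reference: 1994-02-18
Year difference: 1994 - 1960 = 34
Has birthday (11-02) occurred by 02-18? No
Birthday not yet reached this year -> subtract 1
Age in full years: 33

33


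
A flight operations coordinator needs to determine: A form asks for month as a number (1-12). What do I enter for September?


Calendar month order:
8. August
9. September <--
10. October
September is month number 9

9


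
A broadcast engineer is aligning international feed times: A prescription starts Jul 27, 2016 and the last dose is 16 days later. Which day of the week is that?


Start: 2016-07-27 (Wednesday)
Step 1 - find target date: add 16 days
  2016-07-27 + 16 days = 2016-08-12
Step 2 - day of week:
  16 mod 7 = 2
  Wednesday + 2 days -> Friday
Result: Friday (2016-08-12)

Friday


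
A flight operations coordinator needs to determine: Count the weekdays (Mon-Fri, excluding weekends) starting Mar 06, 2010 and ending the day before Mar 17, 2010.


Start: 2010-03-06 (Saturday)
End (exclusive): 2010-03-17 (Wednesday)
Total calendar days: 11
Full weeks: 11 // 7 = 1 -> 5 weekdays
Remaining 4 days starting on Saturday:
  Sat(-), Sun(-), Mon(w), Tue(w) -> 2 weekdays
Total business days: 5 + 2 = 7

7


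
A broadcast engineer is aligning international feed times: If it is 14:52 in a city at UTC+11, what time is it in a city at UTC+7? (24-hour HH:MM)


Local time: 14:52 at UTC+11 (offset 11h)
Target zone: UTC+7 (offset 7h)
Difference: 7 - (11) = -4 hours
Calculation: 14 + (-4) = 10
Result: 10:52

10:52


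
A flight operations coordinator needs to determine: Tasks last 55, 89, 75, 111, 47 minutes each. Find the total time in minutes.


Durations: 55, 89, 75, 111, 47
Running sum: 55
+ 89 = 144
+ 75 = 219
+ 111 = 330
+ 47 = 377
Total duration: 377 minutes
That is 6 hours and 17 minutes

377


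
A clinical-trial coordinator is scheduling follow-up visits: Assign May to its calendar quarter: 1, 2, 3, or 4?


Month: May (month 5)
Q1: January-March (months 1-3)
Q2: April-June (months 4-6)
Q3: July-September (months 7-9)
Q4: October-December (months 10-12)
Month 5 falls in Q2

2


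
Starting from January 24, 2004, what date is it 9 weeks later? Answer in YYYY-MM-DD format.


Start: 2004-01-24
Weeks to add: 9
Convert to days: 9 x 7 = 63 days
Add 63 days to 2004-01-24
Result: 2004-03-27

2004-03-27


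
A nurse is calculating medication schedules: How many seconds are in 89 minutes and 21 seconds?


Minutes: 89
Seconds: 21
Convert minutes to seconds: 89 x 60 = 5340
Add remaining seconds: 5340 + 21 = 5361

5361


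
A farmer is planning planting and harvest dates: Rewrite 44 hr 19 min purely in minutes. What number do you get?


Hours: 44
Extra minutes: 19
Minutes per hour: 60
Hours to minutes: 44 x 60 = 2640
Total: 2640 + 19 = 2659

2659


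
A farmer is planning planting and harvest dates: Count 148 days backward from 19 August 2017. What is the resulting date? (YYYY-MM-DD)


Start: 2017-08-19
Subtracting 148 days
Days already passed in August: 19
After going back through August: 129 more days to subtract
July 2017: 31 days, 98 remaining
June 2017: 30 days, 68 remaining
May 2017: 31 days, 37 remaining
April 2017: 30 days, 7 remaining
Result: 2017-03-24

2017-03-24


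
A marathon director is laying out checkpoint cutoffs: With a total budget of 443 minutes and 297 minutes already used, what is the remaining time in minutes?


Total budget: 443 minutes
Time used: 297 minutes
Remaining: 443 - 297 = 146 minutes
Percent used: 67.0%
Percent remaining: 33.0%

146


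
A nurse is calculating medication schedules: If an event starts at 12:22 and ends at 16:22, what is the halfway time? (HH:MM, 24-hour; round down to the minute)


Start time: 12:22 = 742 minutes from midnight
End time: 16:22 = 982 minutes from midnight
Sum: 742 + 982 = 1724
Midpoint: 1724 / 2 = 862 minutes
Convert: 862 / 60 = 14 hours, 22 minutes
Result: 14:22

14:22


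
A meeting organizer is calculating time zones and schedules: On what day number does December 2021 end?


Month: December
Year: 2021
December is a 31-day month
Total: 31 days

31


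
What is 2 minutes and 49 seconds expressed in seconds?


Minutes: 2
Extra seconds: 49
Seconds per minute: 60
Minutes to seconds: 2 x 60 = 120
Total: 120 + 49 = 169

169


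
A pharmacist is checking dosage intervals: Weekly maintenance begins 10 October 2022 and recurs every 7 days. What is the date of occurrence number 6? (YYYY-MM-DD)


First occurrence: 2022-10-10 (occurrence 1)
Each occurrence is 7 days after the previous.
Occurrence 6 is 5 weeks after the first.
5 weeks = 35 days
2022-10-10 + 35 days = 2022-11-14

2022-11-14


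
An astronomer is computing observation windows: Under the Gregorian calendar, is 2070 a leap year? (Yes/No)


Year: 2070
Divisible by 4? 2070 / 4 = 517.5 -> No
Not divisible by 4, so NOT a leap year

No


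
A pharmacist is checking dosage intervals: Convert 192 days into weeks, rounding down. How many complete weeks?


Total days: 192
Days per week: 7
Division: 192 / 7 = 27 remainder 3
Complete weeks: 27
Remaining days: 3

27


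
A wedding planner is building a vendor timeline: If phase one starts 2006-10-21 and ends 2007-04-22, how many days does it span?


Start date: 2006-10-21
End date: 2007-04-22
Oct 2006: +11 days
Nov 2006: +30 days
Dec 2006: +31 days
... (4 more months)
Total: 183 days

183


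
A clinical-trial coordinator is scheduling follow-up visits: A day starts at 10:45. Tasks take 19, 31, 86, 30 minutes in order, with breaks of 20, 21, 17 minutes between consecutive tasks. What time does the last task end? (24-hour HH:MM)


Start: 10:45 = 645 min from midnight
  after task 1 (19 min): 11:04
  after break (20 min): 11:24
  after task 2 (31 min): 11:55
  after break (21 min): 12:16
  after task 3 (86 min): 13:42
  after break (17 min): 13:59
  after task 4 (30 min): 14:29
Total elapsed: 224 minutes
End time: 14:29

14:29


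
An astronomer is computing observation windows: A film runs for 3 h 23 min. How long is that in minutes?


Hours: 3
Minutes: 23
Convert hours to minutes: 3 x 60 = 180
Add remaining minutes: 180 + 23 = 203

203


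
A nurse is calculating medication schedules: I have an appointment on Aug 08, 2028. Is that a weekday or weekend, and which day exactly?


Date: 2028-08-08
January 1, 2028 is a Saturday
Day of year: 221
Offset from Jan 1: 220 days
220 mod 7 = 3
Result: Tuesday

Tuesday


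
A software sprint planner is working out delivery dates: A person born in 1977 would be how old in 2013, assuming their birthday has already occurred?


Birth year: 1977
Current year: 2013
Age = current year - birth year
Age = 2013 - 1977 = 36

36


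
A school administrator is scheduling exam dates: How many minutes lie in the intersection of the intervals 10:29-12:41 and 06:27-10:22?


Interval A: [629, 761] minutes from midnight
Interval B: [387, 622] minutes from midnight
Overlap start = max(629, 387) = 629
Overlap end = min(761, 622) = 622
End <= start, so the intervals do not overlap: 0 minutes

0


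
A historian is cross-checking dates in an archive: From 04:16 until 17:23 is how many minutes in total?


Start time: 04:16 = 256 minutes from midnight
End time: 17:23 = 1043 minutes from midnight
Difference: 1043 - 256 = 787 minutes
That is 13 hours and 7 minutes

787


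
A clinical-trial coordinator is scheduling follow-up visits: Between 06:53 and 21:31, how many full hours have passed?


Start: 06:53
End: 21:31
Hour difference: 21 - 6 = 15 hours
Minute difference: 31 - 53 = -22 minutes
Total minutes: 878
Complete hours: 878 / 60 = 14 (remainder 38)

14


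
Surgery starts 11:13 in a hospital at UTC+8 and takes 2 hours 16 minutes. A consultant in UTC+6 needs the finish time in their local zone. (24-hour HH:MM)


Start: 11:13 in UTC+8
Step 1 - add duration:
  minutes: 13 + 16 = 29
  hours: 11 + 2 + 0 = 13
  end in UTC+8: 13:29
Step 2 - convert UTC+8 -> UTC+6:
  offset difference: 6 - (8) = -2 hours
  13 + (-2) = 11 -> mod 24 = 11
Result: 11:29 in UTC+6

11:29


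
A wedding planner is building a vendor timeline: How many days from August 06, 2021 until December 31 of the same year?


Start: August 06, 2021
End: December 31, 2021
Days left in August: 25
September: 30
October: 31
November: 30
December: 31
Sum of remaining months: 122
Total: 25 + 122 = 147

147


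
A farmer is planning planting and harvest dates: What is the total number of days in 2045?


Year: 2045
Check leap year rules:
Divisible by 4? No
2045 is not a leap year
Days: 365

365


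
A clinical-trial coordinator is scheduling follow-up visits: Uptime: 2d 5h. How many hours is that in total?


Days: 2
Extra hours: 5
Hours per day: 24
Days to hours: 2 x 24 = 48
Total: 48 + 5 = 53

53


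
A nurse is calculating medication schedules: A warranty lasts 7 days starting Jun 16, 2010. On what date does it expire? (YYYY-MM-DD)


Start: 2010-06-16
Adding 7 days
Days remaining in June: 14
Result: 2010-06-23

2010-06-23


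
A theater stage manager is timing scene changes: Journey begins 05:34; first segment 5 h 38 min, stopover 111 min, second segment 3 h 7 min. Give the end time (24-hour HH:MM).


Depart: 05:34
Leg 1: +338 min -> 11:12
Layover: +111 min -> 13:03
Leg 2: +187 min -> 16:10
Total travel: 636 minutes = 10h 36m
Arrival: 16:10

16:10


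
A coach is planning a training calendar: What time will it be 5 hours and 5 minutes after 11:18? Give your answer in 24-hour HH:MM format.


Start time: 11:18
Adding: 5 hours 5 minutes
Minutes: 18 + 5 = 23
Hours: 11 + 5 + 0 = 16
Result: 16:23

16:23


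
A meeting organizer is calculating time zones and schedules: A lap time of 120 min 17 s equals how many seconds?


Minutes: 120
Seconds: 17
Convert minutes to seconds: 120 x 60 = 7200
Add remaining seconds: 7200 + 17 = 7217

7217


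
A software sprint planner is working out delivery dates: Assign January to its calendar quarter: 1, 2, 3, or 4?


Month: January (month 1)
Q1: January-March (months 1-3)
Q2: April-June (months 4-6)
Q3: July-September (months 7-9)
Q4: October-December (months 10-12)
Month 1 falls in Q1

1


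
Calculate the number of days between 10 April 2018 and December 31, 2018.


Start: April 10, 2018
End: December 31, 2018
Days left in April: 20
May: 31
June: 30
July: 31
August: 31
... plus remaining months
Sum of remaining months: 245
Total: 20 + 245 = 265

265


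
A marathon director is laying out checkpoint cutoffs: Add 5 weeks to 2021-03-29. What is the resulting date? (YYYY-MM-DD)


Start: 2021-03-29
Weeks to add: 5
Convert to days: 5 x 7 = 35 days
Add 35 days to 2021-03-29
Result: 2021-05-03

2021-05-03


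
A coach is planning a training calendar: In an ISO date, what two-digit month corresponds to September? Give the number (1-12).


Calendar month order:
8. August
9. September <--
10. October
September is month number 9

9


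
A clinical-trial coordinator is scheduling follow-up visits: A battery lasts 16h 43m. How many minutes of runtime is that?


Hours: 16
Extra minutes: 43
Minutes per hour: 60
Hours to minutes: 16 x 60 = 960
Total: 960 + 43 = 1003

1003


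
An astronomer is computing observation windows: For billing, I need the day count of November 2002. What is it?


Month: November
Year: 2002
November is a 30-day month
Total: 30 days

30


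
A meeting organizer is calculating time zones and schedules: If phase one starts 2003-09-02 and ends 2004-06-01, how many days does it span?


Start date: 2003-09-02
End date: 2004-06-01
Sep 2003: +29 days
Oct 2003: +31 days
Nov 2003: +30 days
... (6 more months)
Total: 273 days

273


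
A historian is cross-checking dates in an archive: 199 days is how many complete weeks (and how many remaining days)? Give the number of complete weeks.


Total days: 199
Days per week: 7
Division: 199 / 7 = 28 remainder 3
Complete weeks: 28
Remaining days: 3

28


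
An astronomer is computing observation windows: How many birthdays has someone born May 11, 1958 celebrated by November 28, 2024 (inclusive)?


Birth: 1958-05-11
Reference: 2024-11-28
Year difference: 2024 - 1958 = 66
Has birthday (05-11) occurred by 11-28? Yes
Age in full years: 66

66


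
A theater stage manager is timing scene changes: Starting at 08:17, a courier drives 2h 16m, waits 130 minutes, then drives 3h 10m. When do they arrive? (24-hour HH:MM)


Depart: 08:17
Leg 1: +136 min -> 10:33
Layover: +130 min -> 12:43
Leg 2: +190 min -> 15:53
Total travel: 456 minutes = 7h 36m
Arrival: 15:53

15:53


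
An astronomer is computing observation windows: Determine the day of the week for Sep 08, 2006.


Date: 2006-09-08
January 1, 2006 is a Sunday
Day of year: 251
Offset from Jan 1: 250 days
250 mod 7 = 5
Result: Friday

Friday


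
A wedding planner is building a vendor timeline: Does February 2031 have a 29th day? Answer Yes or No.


Year: 2031
Divisible by 4? 2031 / 4 = 507.75 -> No
Not divisible by 4, so NOT a leap year

No


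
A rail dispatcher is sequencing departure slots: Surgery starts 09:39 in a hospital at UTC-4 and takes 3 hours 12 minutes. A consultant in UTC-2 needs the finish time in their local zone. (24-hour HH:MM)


Start: 09:39 in UTC-4
Step 1 - add duration:
  minutes: 39 + 12 = 51
  hours: 9 + 3 + 0 = 12
  end in UTC-4: 12:51
Step 2 - convert UTC-4 -> UTC-2:
  offset difference: -2 - (-4) = 2 hours
  12 + (2) = 14 -> mod 24 = 14
Result: 14:51 in UTC-2

14:51


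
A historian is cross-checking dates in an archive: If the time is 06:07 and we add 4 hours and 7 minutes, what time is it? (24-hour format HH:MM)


Start time: 06:07
Adding: 4 hours 7 minutes
Minutes: 7 + 7 = 14
Hours: 6 + 4 + 0 = 10
Result: 10:14

10:14


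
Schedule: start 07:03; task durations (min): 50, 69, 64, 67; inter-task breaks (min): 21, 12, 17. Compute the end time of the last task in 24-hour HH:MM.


Start: 07:03 = 423 min from midnight
  after task 1 (50 min): 07:53
  after break (21 min): 08:14
  after task 2 (69 min): 09:23
  after break (12 min): 09:35
  after task 3 (64 min): 10:39
  after break (17 min): 10:56
  after task 4 (67 min): 12:03
Total elapsed: 300 minutes
End time: 12:03

12:03


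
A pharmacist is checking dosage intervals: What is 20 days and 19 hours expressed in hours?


Days: 20
Extra hours: 19
Hours per day: 24
Days to hours: 20 x 24 = 480
Total: 480 + 19 = 499

499


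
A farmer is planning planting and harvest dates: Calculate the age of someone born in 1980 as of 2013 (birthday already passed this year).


Birth year: 1980
Current year: 2013
Age = current year - birth year
Age = 2013 - 1980 = 33

33


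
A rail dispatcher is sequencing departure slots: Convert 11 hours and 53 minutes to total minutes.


Hours: 11
Minutes: 53
Convert hours to minutes: 11 x 60 = 660
Add remaining minutes: 660 + 53 = 713

713


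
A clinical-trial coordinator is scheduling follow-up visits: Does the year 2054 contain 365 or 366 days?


Year: 2054
Check leap year rules:
Divisible by 4? No
2054 is not a leap year
Days: 365

365


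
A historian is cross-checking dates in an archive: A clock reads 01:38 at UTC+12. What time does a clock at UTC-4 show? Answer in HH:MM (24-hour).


Local time: 01:38 at UTC+12 (offset 12h)
Target zone: UTC-4 (offset -4h)
Difference: -4 - (12) = -16 hours
Calculation: 1 + (-16) = -15
Wraparound: (-15) mod 24 = 9
Result: 09:38

09:38


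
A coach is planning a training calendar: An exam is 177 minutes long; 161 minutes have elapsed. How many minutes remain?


Total budget: 177 minutes
Time used: 161 minutes
Remaining: 177 - 161 = 16 minutes
Percent used: 91.0%
Percent remaining: 9.0%

16


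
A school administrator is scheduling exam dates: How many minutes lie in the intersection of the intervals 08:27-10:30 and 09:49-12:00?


Interval A: [507, 630] minutes from midnight
Interval B: [589, 720] minutes from midnight
Overlap start = max(507, 589) = 589
Overlap end = min(630, 720) = 630
Overlap = 630 - 589 = 41 minutes

41


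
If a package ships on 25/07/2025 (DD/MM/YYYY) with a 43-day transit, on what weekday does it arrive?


Start: 2025-07-25 (Friday)
Step 1 - find target date: add 43 days
  2025-07-25 + 43 days = 2025-09-06
Step 2 - day of week:
  43 mod 7 = 1
  Friday + 1 days -> Saturday
Result: Saturday (2025-09-06)

Saturday


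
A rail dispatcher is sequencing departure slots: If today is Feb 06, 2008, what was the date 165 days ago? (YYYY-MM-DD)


Start: 2008-02-06
Subtracting 165 days
Days already passed in February: 6
After going back through February: 159 more days to subtract
January 2008: 31 days, 128 remaining
December 2007: 31 days, 97 remaining
November 2007: 30 days, 67 remaining
October 2007: 31 days, 36 remaining
Result: 2007-08-25

2007-08-25


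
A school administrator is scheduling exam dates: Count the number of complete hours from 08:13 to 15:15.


Start: 08:13
End: 15:15
Hour difference: 15 - 8 = 7 hours
Minute difference: 15 - 13 = 2 minutes
Total minutes: 422
Complete hours: 422 / 60 = 7 (remainder 2)

7


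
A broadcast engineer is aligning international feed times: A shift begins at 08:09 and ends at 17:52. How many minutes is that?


Start time: 08:09 = 489 minutes from midnight
End time: 17:52 = 1072 minutes from midnight
Difference: 1072 - 489 = 583 minutes
That is 9 hours and 43 minutes

583


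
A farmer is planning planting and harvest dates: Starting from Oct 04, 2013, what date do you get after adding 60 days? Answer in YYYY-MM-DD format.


Start: 2013-10-04
Adding 60 days
Days remaining in October: 27
After October: 33 days still to add
November 2013: 30 days, 3 remaining
December 2013 has 31 days, need 3
Result: 2013-12-03

2013-12-03


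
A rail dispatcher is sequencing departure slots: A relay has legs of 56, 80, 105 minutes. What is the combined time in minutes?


Durations: 56, 80, 105
Running sum: 56
+ 80 = 136
+ 105 = 241
Total duration: 241 minutes
That is 4 hours and 1 minutes

241


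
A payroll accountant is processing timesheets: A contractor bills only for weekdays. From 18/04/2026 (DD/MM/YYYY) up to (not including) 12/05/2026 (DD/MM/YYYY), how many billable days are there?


Start: 2026-04-18 (Saturday)
End (exclusive): 2026-05-12 (Tuesday)
Total calendar days: 24
Full weeks: 24 // 7 = 3 -> 15 weekdays
Remaining 3 days starting on Saturday:
  Sat(-), Sun(-), Mon(w) -> 1 weekdays
Total business days: 15 + 1 = 16

16


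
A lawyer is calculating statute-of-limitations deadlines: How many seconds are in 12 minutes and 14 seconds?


Minutes: 12
Extra seconds: 14
Seconds per minute: 60
Minutes to seconds: 12 x 60 = 720
Total: 720 + 14 = 734

734


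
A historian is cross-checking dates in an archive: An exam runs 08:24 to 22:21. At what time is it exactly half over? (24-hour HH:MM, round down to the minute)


Start time: 08:24 = 504 minutes from midnight
End time: 22:21 = 1341 minutes from midnight
Sum: 504 + 1341 = 1845
Midpoint: 1845 / 2 = 922 minutes
Convert: 922 / 60 = 15 hours, 22 minutes
Result: 15:22

15:22


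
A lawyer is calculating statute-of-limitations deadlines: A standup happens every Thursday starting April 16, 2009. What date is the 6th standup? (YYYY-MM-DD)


First occurrence: 2009-04-16 (occurrence 1)
Each occurrence is 7 days after the previous.
Occurrence 6 is 5 weeks after the first.
5 weeks = 35 days
2009-04-16 + 35 days = 2009-05-21

2009-05-21


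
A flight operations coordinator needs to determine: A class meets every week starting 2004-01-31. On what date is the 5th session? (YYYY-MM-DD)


First occurrence: 2004-01-31 (occurrence 1)
Each occurrence is 7 days after the previous.
Occurrence 5 is 4 weeks after the first.
4 weeks = 28 days
2004-01-31 + 28 days = 2004-02-28

2004-02-28


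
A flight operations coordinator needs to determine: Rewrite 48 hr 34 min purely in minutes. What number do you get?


Hours: 48
Extra minutes: 34
Minutes per hour: 60
Hours to minutes: 48 x 60 = 2880
Total: 2880 + 34 = 2914

2914


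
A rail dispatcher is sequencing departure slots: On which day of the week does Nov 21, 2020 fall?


Date: 2020-11-21
January 1, 2020 is a Wednesday
Day of year: 326
Offset from Jan 1: 325 days
325 mod 7 = 3
Result: Saturday

Saturday


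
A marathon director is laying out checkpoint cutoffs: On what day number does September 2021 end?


Month: September
Year: 2021
September is a 30-day month
Total: 30 days

30


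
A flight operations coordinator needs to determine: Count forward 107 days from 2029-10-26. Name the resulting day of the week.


Start: 2029-10-26 (Friday)
Step 1 - find target date: add 107 days
  2029-10-26 + 107 days = 2030-02-10
Step 2 - day of week:
  107 mod 7 = 2
  Friday + 2 days -> Sunday
Result: Sunday (2030-02-10)

Sunday


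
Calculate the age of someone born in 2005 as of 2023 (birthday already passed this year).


Birth year: 2005
Current year: 2023
Age = current year - birth year
Age = 2023 - 2005 = 18

18


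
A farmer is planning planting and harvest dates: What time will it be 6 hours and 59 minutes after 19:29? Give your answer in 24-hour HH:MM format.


Start time: 19:29
Adding: 6 hours 59 minutes
Minutes: 29 + 59 = 88
Minute overflow: 88 >= 60, so carry 1 hour, minutes = 28
Hours: 19 + 6 + 1 = 26
Hour wraparound: 26 mod 24 = 2
Result: 02:28

02:28


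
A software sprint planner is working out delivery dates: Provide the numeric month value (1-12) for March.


Calendar month order:
2. February
3. March <--
4. April
March is month number 3

3


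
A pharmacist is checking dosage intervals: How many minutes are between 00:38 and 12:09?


Start time: 00:38 = 38 minutes from midnight
End time: 12:09 = 729 minutes from midnight
Difference: 729 - 38 = 691 minutes
That is 11 hours and 31 minutes

691


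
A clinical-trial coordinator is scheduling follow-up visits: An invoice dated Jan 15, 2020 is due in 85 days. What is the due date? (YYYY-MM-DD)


Start: 2020-01-15
Adding 85 days
Days remaining in January: 16
After January: 69 days still to add
February 2020: 29 days, 40 remaining
March 2020: 31 days, 9 remaining
April 2020 has 30 days, need 9
Result: 2020-04-09

2020-04-09


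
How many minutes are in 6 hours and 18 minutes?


Hours: 6
Minutes: 18
Convert hours to minutes: 6 x 60 = 360
Add remaining minutes: 360 + 18 = 378

378


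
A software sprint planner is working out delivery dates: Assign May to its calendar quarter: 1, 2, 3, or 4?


Month: May (month 5)
Q1: January-March (months 1-3)
Q2: April-June (months 4-6)
Q3: July-September (months 7-9)
Q4: October-December (months 10-12)
Month 5 falls in Q2

2


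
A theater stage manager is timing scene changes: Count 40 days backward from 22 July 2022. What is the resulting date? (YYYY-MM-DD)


Start: 2022-07-22
Subtracting 40 days
Days already passed in July: 22
After going back through July: 18 more days to subtract
June 2022 has 30 days, need 18
Result: 2022-06-12

2022-06-12


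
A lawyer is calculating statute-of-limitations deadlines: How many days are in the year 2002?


Year: 2002
Check leap year rules:
Divisible by 4? No
2002 is not a leap year
Days: 365

365


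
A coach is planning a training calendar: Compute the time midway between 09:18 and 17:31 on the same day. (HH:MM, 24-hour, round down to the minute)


Start time: 09:18 = 558 minutes from midnight
End time: 17:31 = 1051 minutes from midnight
Sum: 558 + 1051 = 1609
Midpoint: 1609 / 2 = 804 minutes
Convert: 804 / 60 = 13 hours, 24 minutes
Result: 13:24

13:24


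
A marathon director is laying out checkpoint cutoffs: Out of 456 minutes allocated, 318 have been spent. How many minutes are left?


Total budget: 456 minutes
Time used: 318 minutes
Remaining: 456 - 318 = 138 minutes
Percent used: 69.7%
Percent remaining: 30.3%

138


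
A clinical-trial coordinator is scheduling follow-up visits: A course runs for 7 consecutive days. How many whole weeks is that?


Total days: 7
Days per week: 7
Division: 7 / 7 = 1 remainder 0
Complete weeks: 1
Remaining days: 0

1


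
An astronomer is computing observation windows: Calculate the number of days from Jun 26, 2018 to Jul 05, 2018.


Start date: 2018-06-26
End date: 2018-07-05
Jun 2018: +5 days
Jul 2018: +4 days
Total: 9 days

9


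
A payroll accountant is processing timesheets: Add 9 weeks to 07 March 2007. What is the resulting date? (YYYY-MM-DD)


Start: 2007-03-07
Weeks to add: 9
Convert to days: 9 x 7 = 63 days
Add 63 days to 2007-03-07
Result: 2007-05-09

2007-05-09


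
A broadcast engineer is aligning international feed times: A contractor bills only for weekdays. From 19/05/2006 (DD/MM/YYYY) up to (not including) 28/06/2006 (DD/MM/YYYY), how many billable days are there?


Start: 2006-05-19 (Friday)
End (exclusive): 2006-06-28 (Wednesday)
Total calendar days: 40
Full weeks: 40 // 7 = 5 -> 25 weekdays
Remaining 5 days starting on Friday:
  Fri(w), Sat(-), Sun(-), Mon(w), Tue(w) -> 3 weekdays
Total business days: 25 + 3 = 28

28


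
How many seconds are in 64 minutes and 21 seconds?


Minutes: 64
Extra seconds: 21
Seconds per minute: 60
Minutes to seconds: 64 x 60 = 3840
Total: 3840 + 21 = 3861

3861


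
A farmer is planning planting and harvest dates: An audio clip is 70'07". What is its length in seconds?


Minutes: 70
Seconds: 7
Convert minutes to seconds: 70 x 60 = 4200
Add remaining seconds: 4200 + 7 = 4207

4207


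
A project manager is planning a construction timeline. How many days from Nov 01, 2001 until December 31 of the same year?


Start: November 01, 2001
End: December 31, 2001
Days left in November: 29
December: 31
Sum of remaining months: 31
Total: 29 + 31 = 60

60


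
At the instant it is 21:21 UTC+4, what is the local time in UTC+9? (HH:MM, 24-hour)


Local time: 21:21 at UTC+4 (offset 4h)
Target zone: UTC+9 (offset 9h)
Difference: 9 - (4) = 5 hours
Calculation: 21 + (5) = 26
Wraparound: (26) mod 24 = 2
Result: 02:21

02:21


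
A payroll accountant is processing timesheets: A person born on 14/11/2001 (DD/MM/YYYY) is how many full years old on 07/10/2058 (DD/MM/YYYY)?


Birth: 2001-11-14
Reference: 2058-10-07
Year difference: 2058 - 2001 = 57
Has birthday (11-14) occurred by 10-07? No
Birthday not yet reached this year -> subtract 1
Age in full years: 56

56


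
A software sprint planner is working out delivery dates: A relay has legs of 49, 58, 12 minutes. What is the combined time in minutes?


Durations: 49, 58, 12
Running sum: 49
+ 58 = 107
+ 12 = 119
Total duration: 119 minutes
That is 1 hours and 59 minutes

119
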